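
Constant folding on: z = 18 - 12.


18 - 12 = 6 at compile time
Optimized: z = 6


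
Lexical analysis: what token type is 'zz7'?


Pattern: letter/underscore followed by alphanumerics, not a keyword
Type: IDENTIFIER


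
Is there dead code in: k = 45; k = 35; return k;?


first assignment to k is overwritten before any read
Dead: 'k = 45'


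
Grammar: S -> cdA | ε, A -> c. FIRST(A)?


Per alternative of A: FIRST(c) = {c}
FIRST(A) = {c}


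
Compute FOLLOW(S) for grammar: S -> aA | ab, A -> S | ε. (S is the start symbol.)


$ ∈ FOLLOW(S). For each A -> αBβ: add FIRST(β)\{ε} to FOLLOW(B); if β nullable, add FOLLOW(A).
FOLLOW(S) = {$}


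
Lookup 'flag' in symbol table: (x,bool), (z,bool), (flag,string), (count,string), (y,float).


Lookup 'flag' → type string


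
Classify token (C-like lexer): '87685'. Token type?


Pattern: digits only
Type: INTEGER_LITERAL


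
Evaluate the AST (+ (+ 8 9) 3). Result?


Evaluate inner: (+ 8 9) = 17
Evaluate root: (+ 17 3) = 20
Result: 20


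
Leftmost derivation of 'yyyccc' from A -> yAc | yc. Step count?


Derivation: A => yAc => yyAcc => yyyccc
Steps: 3


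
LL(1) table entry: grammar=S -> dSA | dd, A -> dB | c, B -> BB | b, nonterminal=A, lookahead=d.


For [A, d]: 'd' ∈ FIRST(dB)
Entry: A -> dB


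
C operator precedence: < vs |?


'<' is relational (level 7); '|' is bitwise OR (level 3)
Higher level binds tighter
'<' has higher precedence than '|'


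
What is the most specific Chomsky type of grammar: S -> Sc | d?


Left-linear: every RHS is a terminal or one nonterminal followed by a terminal
Classification: Type 3 (Regular)


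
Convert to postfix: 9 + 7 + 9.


Left to right (same or higher precedence on left)
Postfix: 9 7 + 9 +


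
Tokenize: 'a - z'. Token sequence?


Scan left to right, longest-match per lexeme
Tokens: ID(a), OP(-), ID(z)


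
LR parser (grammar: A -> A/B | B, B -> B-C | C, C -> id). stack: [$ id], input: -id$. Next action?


'id' on top is the handle for C -> id
Action: reduce (C -> id)


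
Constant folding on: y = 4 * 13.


4 * 13 = 52 at compile time
Optimized: y = 52


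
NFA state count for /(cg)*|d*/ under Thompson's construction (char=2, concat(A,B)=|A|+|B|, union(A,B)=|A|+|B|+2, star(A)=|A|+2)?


Syntax tree has 3 char leaf(s), 1 union(s), 2 star(s)
chars contribute 3×2 = 6; each union adds +2; each star adds +2
Total: 6 + 2 + 4 = 12 states


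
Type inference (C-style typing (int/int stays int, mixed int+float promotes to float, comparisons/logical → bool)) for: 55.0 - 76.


Operand types: float - int
Rule: mixed int/float promotes to float; int/int stays int
Result type: float


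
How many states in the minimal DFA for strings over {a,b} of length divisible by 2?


Track length mod 2: states 0..1, accept at 0
Minimal DFA: 2 states


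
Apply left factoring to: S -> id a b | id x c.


Common prefix: 'id'
Factored: S -> id S', S' -> a b | x c


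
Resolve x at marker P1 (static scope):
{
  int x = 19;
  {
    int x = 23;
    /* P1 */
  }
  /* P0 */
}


x declared in the same block as P1
x = 23


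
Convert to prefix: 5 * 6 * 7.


left-to-right (same/higher precedence on left): tree is (* (* 5 6) 7)
Prefix: * * 5 6 7


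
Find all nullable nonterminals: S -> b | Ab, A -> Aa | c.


A nonterminal is nullable iff some alternative derives ε (directly, or every symbol in it is nullable)
Nullable: {}


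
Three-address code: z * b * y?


Break into single-operator statements:
t1 = z * b
t2 = t1 * y


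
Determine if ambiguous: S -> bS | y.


right-linear, alternatives start with distinct terminals 'b' vs 'y': unique leftmost derivation
Unambiguous


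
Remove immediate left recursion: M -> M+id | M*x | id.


Left-recursive alternatives: M+id, M*x; non-recursive: id
Introduce M': M -> idM', M' -> +idM' | *xM' | ε


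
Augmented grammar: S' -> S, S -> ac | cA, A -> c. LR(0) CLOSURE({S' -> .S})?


Start: S' -> .S
For each item with dot before a nonterminal B, add B -> .γ for every B-production
Closure: [S' -> .S, S -> .ac, S -> .cA]


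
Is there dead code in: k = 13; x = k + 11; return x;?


k is read by x's definition; x is returned
No dead code


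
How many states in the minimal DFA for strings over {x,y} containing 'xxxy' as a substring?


KMP-style automaton: 4 progress states + 1 absorbing accept = 5
Minimal DFA: 5 states


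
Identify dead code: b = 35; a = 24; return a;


b is assigned but never read
Dead: 'b = 35'


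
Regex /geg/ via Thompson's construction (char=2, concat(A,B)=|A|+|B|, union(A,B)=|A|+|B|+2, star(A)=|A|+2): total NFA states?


Syntax tree has 3 char leaf(s), 0 union(s), 0 star(s)
chars contribute 3×2 = 6; each union adds +2; each star adds +2
Total: 6 + 0 + 0 = 6 states


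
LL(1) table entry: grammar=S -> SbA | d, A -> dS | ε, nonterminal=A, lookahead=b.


For [A, b]: ε is nullable and 'b' ∈ FOLLOW(A)
Entry: A -> ε


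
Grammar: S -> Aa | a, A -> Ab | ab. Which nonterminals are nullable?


A nonterminal is nullable iff some alternative derives ε (directly, or every symbol in it is nullable)
Nullable: {}


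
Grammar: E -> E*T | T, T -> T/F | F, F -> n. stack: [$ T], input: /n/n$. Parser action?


shift '/' to continue T -> T/F
Action: shift


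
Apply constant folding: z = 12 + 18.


12 + 18 = 30 at compile time
Optimized: z = 30


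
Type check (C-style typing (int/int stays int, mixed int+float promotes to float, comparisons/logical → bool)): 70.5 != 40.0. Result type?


Operand types: float != float
Rule: comparison yields bool
Result type: bool


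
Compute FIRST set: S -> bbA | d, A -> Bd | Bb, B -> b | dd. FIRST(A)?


Per alternative of A: FIRST(Bd) = {b, d}; FIRST(Bb) = {b, d}
FIRST(A) = {b, d}


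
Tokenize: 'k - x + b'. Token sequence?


Scan left to right, longest-match per lexeme
Tokens: ID(k), OP(-), ID(x), OP(+), ID(b)


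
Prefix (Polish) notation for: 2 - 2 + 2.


left-to-right (same/higher precedence on left): tree is (+ (- 2 2) 2)
Prefix: + - 2 2 2


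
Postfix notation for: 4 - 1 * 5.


* has higher precedence, evaluate 1*5 first
Postfix: 4 1 5 * -


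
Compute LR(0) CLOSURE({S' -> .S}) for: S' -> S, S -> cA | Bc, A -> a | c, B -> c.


Start: S' -> .S
For each item with dot before a nonterminal B, add B -> .γ for every B-production
Closure: [S' -> .S, S -> .cA, S -> .Bc, B -> .c]


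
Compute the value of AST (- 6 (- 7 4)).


Evaluate inner: (- 7 4) = 3
Evaluate root: (- 6 3) = 3
Result: 3


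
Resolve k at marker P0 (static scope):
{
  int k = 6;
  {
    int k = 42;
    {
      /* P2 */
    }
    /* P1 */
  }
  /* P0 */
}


k declared in the same block as P0
k = 6


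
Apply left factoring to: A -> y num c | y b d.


Common prefix: 'y'
Factored: A -> y A', A' -> num c | b d


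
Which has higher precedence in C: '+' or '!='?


'+' is additive (level 9); '!=' is equality (level 6)
Higher level binds tighter
'+' has higher precedence than '!='


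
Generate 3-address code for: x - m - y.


Break into single-operator statements:
t1 = x - m
t2 = t1 - y


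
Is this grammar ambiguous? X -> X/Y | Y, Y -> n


precedence layered via separate nonterminal Y: deterministic
Unambiguous


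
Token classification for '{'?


Pattern: delimiter/punctuation
Type: PUNCTUATION


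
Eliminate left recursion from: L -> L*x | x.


Left-recursive alternatives: L*x; non-recursive: x
Introduce L': L -> xL', L' -> *xL' | ε


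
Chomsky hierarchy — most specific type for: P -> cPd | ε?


Single nonterminal LHS, but c^n d^n is not regular
Classification: Type 2 (Context-Free)


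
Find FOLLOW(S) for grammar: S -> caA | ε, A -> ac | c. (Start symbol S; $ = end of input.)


$ ∈ FOLLOW(S). For each A -> αBβ: add FIRST(β)\{ε} to FOLLOW(B); if β nullable, add FOLLOW(A).
FOLLOW(S) = {$}


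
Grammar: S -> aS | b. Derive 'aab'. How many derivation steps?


Derivation: S => aS => aaS => aab
Steps: 3


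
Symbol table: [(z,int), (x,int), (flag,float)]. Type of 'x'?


Lookup 'x' → type int


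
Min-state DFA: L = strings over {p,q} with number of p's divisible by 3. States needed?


Track (count of p) mod 3: states 0..2, accept at 0
Minimal DFA: 3 states


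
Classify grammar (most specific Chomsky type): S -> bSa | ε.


Single nonterminal LHS, but b^n a^n is not regular
Classification: Type 2 (Context-Free)


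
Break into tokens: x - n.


Scan left to right, longest-match per lexeme
Tokens: ID(x), OP(-), ID(n)


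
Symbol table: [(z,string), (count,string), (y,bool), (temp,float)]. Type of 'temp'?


Lookup 'temp' → type float


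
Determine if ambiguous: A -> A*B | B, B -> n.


precedence layered via separate nonterminal B: deterministic
Unambiguous


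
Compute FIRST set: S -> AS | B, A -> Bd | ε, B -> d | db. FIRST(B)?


Per alternative of B: FIRST(d) = {d}; FIRST(db) = {d}
FIRST(B) = {d}


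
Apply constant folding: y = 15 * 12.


15 * 12 = 180 at compile time
Optimized: y = 180


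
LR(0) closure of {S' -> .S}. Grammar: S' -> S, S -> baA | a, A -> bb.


Start: S' -> .S
For each item with dot before a nonterminal B, add B -> .γ for every B-production
Closure: [S' -> .S, S -> .baA, S -> .a]


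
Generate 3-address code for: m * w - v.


Break into single-operator statements:
t1 = m * w
t2 = t1 - v


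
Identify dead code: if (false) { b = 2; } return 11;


condition is constant false, so the whole block is unreachable
Dead: 'if (false) { b = 2; }'


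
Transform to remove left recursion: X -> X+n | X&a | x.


Left-recursive alternatives: X+n, X&a; non-recursive: x
Introduce X': X -> xX', X' -> +nX' | &aX' | ε


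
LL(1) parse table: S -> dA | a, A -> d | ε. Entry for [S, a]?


For [S, a]: 'a' ∈ FIRST(a)
Entry: S -> a


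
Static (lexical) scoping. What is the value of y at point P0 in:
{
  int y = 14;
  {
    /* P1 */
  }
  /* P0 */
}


y declared in the same block as P0
y = 14


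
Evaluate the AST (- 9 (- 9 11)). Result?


Evaluate inner: (- 9 11) = -2
Evaluate root: (- 9 -2) = 11
Result: 11


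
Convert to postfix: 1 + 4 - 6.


Left to right (same or higher precedence on left)
Postfix: 1 4 + 6 -


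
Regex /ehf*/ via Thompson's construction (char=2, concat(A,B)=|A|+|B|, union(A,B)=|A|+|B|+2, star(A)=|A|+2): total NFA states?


Syntax tree has 3 char leaf(s), 0 union(s), 1 star(s)
chars contribute 3×2 = 6; each union adds +2; each star adds +2
Total: 6 + 0 + 2 = 8 states


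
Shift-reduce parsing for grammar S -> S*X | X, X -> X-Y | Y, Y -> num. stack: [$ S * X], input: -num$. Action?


'-' can extend X; shift to build X -> X-Y
Action: shift


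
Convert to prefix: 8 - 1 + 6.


left-to-right (same/higher precedence on left): tree is (+ (- 8 1) 6)
Prefix: + - 8 1 6


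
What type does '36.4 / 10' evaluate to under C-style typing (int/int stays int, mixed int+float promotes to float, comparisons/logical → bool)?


Operand types: float / int
Rule: mixed int/float promotes to float; int/int stays int
Result type: float


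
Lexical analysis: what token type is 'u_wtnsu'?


Pattern: letter/underscore followed by alphanumerics, not a keyword
Type: IDENTIFIER


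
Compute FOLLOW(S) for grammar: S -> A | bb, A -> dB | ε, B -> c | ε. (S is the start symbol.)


$ ∈ FOLLOW(S). For each A -> αBβ: add FIRST(β)\{ε} to FOLLOW(B); if β nullable, add FOLLOW(A).
FOLLOW(S) = {$}


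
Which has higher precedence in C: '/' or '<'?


'/' is multiplicative (level 10); '<' is relational (level 7)
Higher level binds tighter
'/' has higher precedence than '<'


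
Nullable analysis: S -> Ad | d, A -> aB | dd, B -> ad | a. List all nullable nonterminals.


A nonterminal is nullable iff some alternative derives ε (directly, or every symbol in it is nullable)
Nullable: {}


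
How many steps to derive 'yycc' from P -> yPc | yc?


Derivation: P => yPc => yycc
Steps: 2


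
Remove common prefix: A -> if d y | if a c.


Common prefix: 'if'
Factored: A -> if A', A' -> d y | a c


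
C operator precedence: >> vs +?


'+' is additive (level 9); '>>' is shift (level 8)
Higher level binds tighter
'+' has higher precedence than '>>'


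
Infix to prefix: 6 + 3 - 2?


left-to-right (same/higher precedence on left): tree is (- (+ 6 3) 2)
Prefix: - + 6 3 2


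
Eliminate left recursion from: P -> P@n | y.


Left-recursive alternatives: P@n; non-recursive: y
Introduce P': P -> yP', P' -> @nP' | ε


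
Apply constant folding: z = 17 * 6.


17 * 6 = 102 at compile time
Optimized: z = 102


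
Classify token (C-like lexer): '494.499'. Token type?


Pattern: digits with a decimal point
Type: FLOAT_LITERAL


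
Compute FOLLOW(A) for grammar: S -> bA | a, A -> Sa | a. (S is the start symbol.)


$ ∈ FOLLOW(S). For each A -> αBβ: add FIRST(β)\{ε} to FOLLOW(B); if β nullable, add FOLLOW(A).
FOLLOW(A) = {$, a}


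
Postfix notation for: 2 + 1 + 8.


Left to right (same or higher precedence on left)
Postfix: 2 1 + 8 +


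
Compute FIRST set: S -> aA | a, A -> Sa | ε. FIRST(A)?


Per alternative of A: FIRST(Sa) = {a}; FIRST(ε) = {ε}
FIRST(A) = {a, ε}


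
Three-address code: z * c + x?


Break into single-operator statements:
t1 = z * c
t2 = t1 + x


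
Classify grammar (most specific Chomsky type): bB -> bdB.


LHS has context (more than one symbol) and |LHS| ≤ |RHS|
Classification: Type 1 (Context-Sensitive)


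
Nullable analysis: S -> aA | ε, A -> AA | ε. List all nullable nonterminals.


A nonterminal is nullable iff some alternative derives ε (directly, or every symbol in it is nullable)
Nullable: {A, S}


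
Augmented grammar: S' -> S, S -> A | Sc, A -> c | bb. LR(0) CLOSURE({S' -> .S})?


Start: S' -> .S
For each item with dot before a nonterminal B, add B -> .γ for every B-production
Closure: [S' -> .S, S -> .A, S -> .Sc, A -> .c, A -> .bb]


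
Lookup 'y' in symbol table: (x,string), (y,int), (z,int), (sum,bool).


Lookup 'y' → type int


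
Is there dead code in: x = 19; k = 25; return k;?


x is assigned but never read
Dead: 'x = 19'


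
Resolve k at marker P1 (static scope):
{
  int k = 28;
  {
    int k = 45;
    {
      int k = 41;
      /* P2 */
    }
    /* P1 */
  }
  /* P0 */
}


k declared in the same block as P1
k = 45


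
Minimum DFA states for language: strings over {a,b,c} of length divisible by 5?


Track length mod 5: states 0..4, accept at 0
Minimal DFA: 5 states


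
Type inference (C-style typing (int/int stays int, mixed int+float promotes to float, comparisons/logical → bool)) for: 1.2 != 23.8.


Operand types: float != float
Rule: comparison yields bool
Result type: bool


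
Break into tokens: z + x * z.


Scan left to right, longest-match per lexeme
Tokens: ID(z), OP(+), ID(x), OP(*), ID(z)


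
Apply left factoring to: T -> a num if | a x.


Common prefix: 'a'
Factored: T -> a T', T' -> num if | x


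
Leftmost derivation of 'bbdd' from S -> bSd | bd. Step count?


Derivation: S => bSd => bbdd
Steps: 2


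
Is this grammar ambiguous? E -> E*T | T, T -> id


precedence layered via separate nonterminal T: deterministic
Unambiguous


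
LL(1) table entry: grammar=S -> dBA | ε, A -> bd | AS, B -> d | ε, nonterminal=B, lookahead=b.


For [B, b]: ε is nullable and 'b' ∈ FOLLOW(B)
Entry: B -> ε


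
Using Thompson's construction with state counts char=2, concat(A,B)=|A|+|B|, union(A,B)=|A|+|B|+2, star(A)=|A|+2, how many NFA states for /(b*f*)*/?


Syntax tree has 2 char leaf(s), 0 union(s), 3 star(s)
chars contribute 2×2 = 4; each union adds +2; each star adds +2
Total: 4 + 0 + 6 = 10 states


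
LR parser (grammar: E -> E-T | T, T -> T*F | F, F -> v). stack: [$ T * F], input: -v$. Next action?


handle 'T*F' on top
Action: reduce (T -> T*F)


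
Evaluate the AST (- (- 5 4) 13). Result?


Evaluate inner: (- 5 4) = 1
Evaluate root: (- 1 13) = -12
Result: -12


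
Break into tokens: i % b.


Scan left to right, longest-match per lexeme
Tokens: ID(i), OP(%), ID(b)


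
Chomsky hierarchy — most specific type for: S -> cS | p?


Right-linear: every RHS is a terminal or a terminal followed by one nonterminal
Classification: Type 3 (Regular)


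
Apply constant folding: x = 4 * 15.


4 * 15 = 60 at compile time
Optimized: x = 60


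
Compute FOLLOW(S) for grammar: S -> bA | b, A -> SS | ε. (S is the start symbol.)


$ ∈ FOLLOW(S). For each A -> αBβ: add FIRST(β)\{ε} to FOLLOW(B); if β nullable, add FOLLOW(A).
FOLLOW(S) = {$, b}


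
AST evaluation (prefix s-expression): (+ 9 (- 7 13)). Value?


Evaluate inner: (- 7 13) = -6
Evaluate root: (+ 9 -6) = 3
Result: 3


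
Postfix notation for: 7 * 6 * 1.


Left to right (same or higher precedence on left)
Postfix: 7 6 * 1 *


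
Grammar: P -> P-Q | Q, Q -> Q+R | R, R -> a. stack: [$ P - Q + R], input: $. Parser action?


handle 'Q+R' on top
Action: reduce (Q -> Q+R)


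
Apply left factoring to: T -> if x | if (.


Common prefix: 'if'
Factored: T -> if T', T' -> x | (


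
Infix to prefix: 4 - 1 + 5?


left-to-right (same/higher precedence on left): tree is (+ (- 4 1) 5)
Prefix: + - 4 1 5


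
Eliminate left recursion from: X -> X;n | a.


Left-recursive alternatives: X;n; non-recursive: a
Introduce X': X -> aX', X' -> ;nX' | ε


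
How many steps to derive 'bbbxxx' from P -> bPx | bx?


Derivation: P => bPx => bbPxx => bbbxxx
Steps: 3


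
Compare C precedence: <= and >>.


'>>' is shift (level 8); '<=' is relational (level 7)
Higher level binds tighter
'>>' has higher precedence than '<='


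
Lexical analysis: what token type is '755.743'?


Pattern: digits with a decimal point
Type: FLOAT_LITERAL


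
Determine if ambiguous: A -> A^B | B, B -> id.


precedence layered via separate nonterminal B: deterministic
Unambiguous


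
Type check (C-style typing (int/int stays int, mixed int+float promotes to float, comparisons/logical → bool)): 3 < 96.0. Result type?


Operand types: int < float
Rule: comparison yields bool
Result type: bool


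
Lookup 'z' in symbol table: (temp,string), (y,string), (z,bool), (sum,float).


Lookup 'z' → type bool


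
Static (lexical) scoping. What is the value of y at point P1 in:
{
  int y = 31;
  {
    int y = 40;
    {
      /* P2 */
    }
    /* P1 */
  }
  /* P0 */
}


y declared in the same block as P1
y = 40


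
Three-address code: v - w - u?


Break into single-operator statements:
t1 = v - w
t2 = t1 - u


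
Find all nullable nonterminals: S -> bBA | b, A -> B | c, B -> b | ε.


A nonterminal is nullable iff some alternative derives ε (directly, or every symbol in it is nullable)
Nullable: {A, B}


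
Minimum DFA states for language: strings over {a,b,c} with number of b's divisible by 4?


Track (count of b) mod 4: states 0..3, accept at 0
Minimal DFA: 4 states


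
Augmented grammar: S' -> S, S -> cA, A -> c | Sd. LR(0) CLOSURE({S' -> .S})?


Start: S' -> .S
For each item with dot before a nonterminal B, add B -> .γ for every B-production
Closure: [S' -> .S, S -> .cA]


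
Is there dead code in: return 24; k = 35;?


statement follows a return and is unreachable
Dead: 'k = 35'


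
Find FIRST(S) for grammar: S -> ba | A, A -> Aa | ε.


Per alternative of S: FIRST(ba) = {b}; FIRST(A) = {a, ε}
FIRST(S) = {a, b, ε}


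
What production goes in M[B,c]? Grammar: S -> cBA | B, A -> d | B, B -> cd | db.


For [B, c]: 'c' ∈ FIRST(cd)
Entry: B -> cd


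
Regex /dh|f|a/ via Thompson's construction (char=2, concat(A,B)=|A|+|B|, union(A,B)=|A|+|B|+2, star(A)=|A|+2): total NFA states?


Syntax tree has 4 char leaf(s), 2 union(s), 0 star(s)
chars contribute 4×2 = 8; each union adds +2; each star adds +2
Total: 8 + 4 + 0 = 12 states


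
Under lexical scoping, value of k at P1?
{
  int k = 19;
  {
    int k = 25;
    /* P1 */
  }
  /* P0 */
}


k declared in the same block as P1
k = 25


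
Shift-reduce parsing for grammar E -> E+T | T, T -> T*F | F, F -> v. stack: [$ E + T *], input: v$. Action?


no handle; shift 'v'
Action: shift


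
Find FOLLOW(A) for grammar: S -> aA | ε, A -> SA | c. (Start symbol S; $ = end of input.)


$ ∈ FOLLOW(S). For each A -> αBβ: add FIRST(β)\{ε} to FOLLOW(B); if β nullable, add FOLLOW(A).
FOLLOW(A) = {$, a, c}


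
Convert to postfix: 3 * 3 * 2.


Left to right (same or higher precedence on left)
Postfix: 3 3 * 2 *


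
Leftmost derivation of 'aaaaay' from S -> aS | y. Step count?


Derivation: S => aS => aaS => aaaS => aaaaS => aaaaaS => aaaaay
Steps: 6


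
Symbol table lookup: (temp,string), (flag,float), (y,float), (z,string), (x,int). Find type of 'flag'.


Lookup 'flag' → type float


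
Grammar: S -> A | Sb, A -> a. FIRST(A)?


Per alternative of A: FIRST(a) = {a}
FIRST(A) = {a}


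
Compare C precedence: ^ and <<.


'<<' is shift (level 8); '^' is bitwise XOR (level 4)
Higher level binds tighter
'<<' has higher precedence than '^'


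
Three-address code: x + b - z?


Break into single-operator statements:
t1 = x + b
t2 = t1 - z


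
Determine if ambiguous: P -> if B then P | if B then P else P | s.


dangling else: 'if B then if B then s else s' parses two ways
Ambiguous


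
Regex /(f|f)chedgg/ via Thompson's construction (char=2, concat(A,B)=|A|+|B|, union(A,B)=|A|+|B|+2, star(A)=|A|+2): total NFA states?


Syntax tree has 8 char leaf(s), 1 union(s), 0 star(s)
chars contribute 8×2 = 16; each union adds +2; each star adds +2
Total: 16 + 2 + 0 = 18 states


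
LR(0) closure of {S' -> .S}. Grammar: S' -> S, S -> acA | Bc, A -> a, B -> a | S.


Start: S' -> .S
For each item with dot before a nonterminal B, add B -> .γ for every B-production
Closure: [S' -> .S, S -> .acA, S -> .Bc, B -> .a, B -> .S]


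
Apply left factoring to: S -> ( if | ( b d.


Common prefix: '('
Factored: S -> ( S', S' -> if | b d


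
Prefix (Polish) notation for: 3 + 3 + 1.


left-to-right (same/higher precedence on left): tree is (+ (+ 3 3) 1)
Prefix: + + 3 3 1


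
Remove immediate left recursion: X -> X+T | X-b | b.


Left-recursive alternatives: X+T, X-b; non-recursive: b
Introduce X': X -> bX', X' -> +TX' | -bX' | ε


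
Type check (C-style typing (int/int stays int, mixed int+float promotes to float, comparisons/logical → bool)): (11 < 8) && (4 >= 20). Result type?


Operand types: bool && bool
Rule: logical operators take bool operands and yield bool
Result type: bool


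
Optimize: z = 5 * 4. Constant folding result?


5 * 4 = 20 at compile time
Optimized: z = 20


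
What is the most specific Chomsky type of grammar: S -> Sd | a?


Left-linear: every RHS is a terminal or one nonterminal followed by a terminal
Classification: Type 3 (Regular)


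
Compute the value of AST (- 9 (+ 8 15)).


Evaluate inner: (+ 8 15) = 23
Evaluate root: (- 9 23) = -14
Result: -14


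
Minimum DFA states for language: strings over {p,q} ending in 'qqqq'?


Track the longest suffix of input matching a prefix of 'qqqq': 5 classes (prefixes of length 0..4)
Minimal DFA: 5 states


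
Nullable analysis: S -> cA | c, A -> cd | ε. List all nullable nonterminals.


A nonterminal is nullable iff some alternative derives ε (directly, or every symbol in it is nullable)
Nullable: {A}


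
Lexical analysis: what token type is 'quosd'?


Pattern: letter/underscore followed by alphanumerics, not a keyword
Type: IDENTIFIER


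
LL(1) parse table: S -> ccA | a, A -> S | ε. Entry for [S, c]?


For [S, c]: 'c' ∈ FIRST(ccA)
Entry: S -> ccA


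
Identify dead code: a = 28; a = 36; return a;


first assignment to a is overwritten before any read
Dead: 'a = 28'


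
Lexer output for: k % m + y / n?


Scan left to right, longest-match per lexeme
Tokens: ID(k), OP(%), ID(m), OP(+), ID(y), OP(/), ID(n)


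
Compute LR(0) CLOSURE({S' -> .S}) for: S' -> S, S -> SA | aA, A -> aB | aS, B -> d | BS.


Start: S' -> .S
For each item with dot before a nonterminal B, add B -> .γ for every B-production
Closure: [S' -> .S, S -> .SA, S -> .aA]


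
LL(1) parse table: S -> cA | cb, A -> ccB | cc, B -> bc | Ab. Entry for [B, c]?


For [B, c]: 'c' ∈ FIRST(Ab)
Entry: B -> Ab


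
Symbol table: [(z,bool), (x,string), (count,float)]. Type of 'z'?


Lookup 'z' → type bool


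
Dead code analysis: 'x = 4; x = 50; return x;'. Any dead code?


first assignment to x is overwritten before any read
Dead: 'x = 4'


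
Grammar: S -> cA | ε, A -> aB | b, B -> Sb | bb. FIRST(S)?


Per alternative of S: FIRST(cA) = {c}; FIRST(ε) = {ε}
FIRST(S) = {c, ε}


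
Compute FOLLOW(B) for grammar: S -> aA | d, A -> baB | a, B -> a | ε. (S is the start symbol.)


$ ∈ FOLLOW(S). For each A -> αBβ: add FIRST(β)\{ε} to FOLLOW(B); if β nullable, add FOLLOW(A).
FOLLOW(B) = {$}


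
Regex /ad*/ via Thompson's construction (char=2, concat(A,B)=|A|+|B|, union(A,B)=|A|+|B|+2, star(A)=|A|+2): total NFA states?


Syntax tree has 2 char leaf(s), 0 union(s), 1 star(s)
chars contribute 2×2 = 4; each union adds +2; each star adds +2
Total: 4 + 0 + 2 = 6 states


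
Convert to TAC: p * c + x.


Break into single-operator statements:
t1 = p * c
t2 = t1 + x


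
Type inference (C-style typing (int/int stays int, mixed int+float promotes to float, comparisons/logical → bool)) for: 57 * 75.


Operand types: int * int
Rule: mixed int/float promotes to float; int/int stays int
Result type: int


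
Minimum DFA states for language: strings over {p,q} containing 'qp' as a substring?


KMP-style automaton: 2 progress states + 1 absorbing accept = 3
Minimal DFA: 3 states


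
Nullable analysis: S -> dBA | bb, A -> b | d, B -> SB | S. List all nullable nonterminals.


A nonterminal is nullable iff some alternative derives ε (directly, or every symbol in it is nullable)
Nullable: {}


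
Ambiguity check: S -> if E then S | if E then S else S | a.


dangling else: 'if E then if E then a else a' parses two ways
Ambiguous


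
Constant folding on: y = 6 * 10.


6 * 10 = 60 at compile time
Optimized: y = 60


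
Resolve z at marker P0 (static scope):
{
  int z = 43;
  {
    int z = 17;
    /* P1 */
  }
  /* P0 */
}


z declared in the same block as P0
z = 43


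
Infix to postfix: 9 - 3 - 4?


Left to right (same or higher precedence on left)
Postfix: 9 3 - 4 -


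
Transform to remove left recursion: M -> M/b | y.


Left-recursive alternatives: M/b; non-recursive: y
Introduce M': M -> yM', M' -> /bM' | ε


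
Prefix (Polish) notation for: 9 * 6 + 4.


left-to-right (same/higher precedence on left): tree is (+ (* 9 6) 4)
Prefix: + * 9 6 4


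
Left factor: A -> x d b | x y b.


Common prefix: 'x'
Factored: A -> x A', A' -> d b | y b


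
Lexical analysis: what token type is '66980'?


Pattern: digits only
Type: INTEGER_LITERAL


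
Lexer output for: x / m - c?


Scan left to right, longest-match per lexeme
Tokens: ID(x), OP(/), ID(m), OP(-), ID(c)


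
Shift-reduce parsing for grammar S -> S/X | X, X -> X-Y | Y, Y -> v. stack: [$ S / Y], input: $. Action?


'Y' (not preceded by X-) is the handle for X -> Y
Action: reduce (X -> Y)


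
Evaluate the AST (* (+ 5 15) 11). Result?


Evaluate inner: (+ 5 15) = 20
Evaluate root: (* 20 11) = 220
Result: 220


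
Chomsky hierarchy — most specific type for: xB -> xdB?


LHS has context (more than one symbol) and |LHS| ≤ |RHS|
Classification: Type 1 (Context-Sensitive)


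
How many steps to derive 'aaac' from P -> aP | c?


Derivation: P => aP => aaP => aaaP => aaac
Steps: 4


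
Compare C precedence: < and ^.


'<' is relational (level 7); '^' is bitwise XOR (level 4)
Higher level binds tighter
'<' has higher precedence than '^'


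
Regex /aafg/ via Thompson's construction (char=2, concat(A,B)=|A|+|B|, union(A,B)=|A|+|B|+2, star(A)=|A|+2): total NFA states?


Syntax tree has 4 char leaf(s), 0 union(s), 0 star(s)
chars contribute 4×2 = 8; each union adds +2; each star adds +2
Total: 8 + 0 + 0 = 8 states


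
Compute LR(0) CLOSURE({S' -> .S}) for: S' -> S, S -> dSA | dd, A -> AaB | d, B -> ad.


Start: S' -> .S
For each item with dot before a nonterminal B, add B -> .γ for every B-production
Closure: [S' -> .S, S -> .dSA, S -> .dd]


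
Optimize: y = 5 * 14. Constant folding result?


5 * 14 = 70 at compile time
Optimized: y = 70


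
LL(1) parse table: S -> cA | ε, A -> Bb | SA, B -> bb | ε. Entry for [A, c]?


For [A, c]: 'c' ∈ FIRST(SA)
Entry: A -> SA


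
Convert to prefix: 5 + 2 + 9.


left-to-right (same/higher precedence on left): tree is (+ (+ 5 2) 9)
Prefix: + + 5 2 9


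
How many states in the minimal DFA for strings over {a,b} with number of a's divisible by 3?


Track (count of a) mod 3: states 0..2, accept at 0
Minimal DFA: 3 states


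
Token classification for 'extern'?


Pattern: reserved word
Type: KEYWORD


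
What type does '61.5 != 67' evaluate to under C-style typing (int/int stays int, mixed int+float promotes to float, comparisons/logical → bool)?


Operand types: float != int
Rule: comparison yields bool
Result type: bool


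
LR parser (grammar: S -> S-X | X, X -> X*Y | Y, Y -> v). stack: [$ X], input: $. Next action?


lookahead ∉ {*} so X won't extend; reduce S -> X
Action: reduce (S -> X)


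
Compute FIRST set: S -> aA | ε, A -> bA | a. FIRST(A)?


Per alternative of A: FIRST(bA) = {b}; FIRST(a) = {a}
FIRST(A) = {a, b}


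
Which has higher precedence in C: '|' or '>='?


'>=' is relational (level 7); '|' is bitwise OR (level 3)
Higher level binds tighter
'>=' has higher precedence than '|'


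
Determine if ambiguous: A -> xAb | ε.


balanced x^n…b^n: each string has a unique parse
Unambiguous


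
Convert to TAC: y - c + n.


Break into single-operator statements:
t1 = y - c
t2 = t1 + n


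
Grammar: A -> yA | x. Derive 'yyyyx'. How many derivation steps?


Derivation: A => yA => yyA => yyyA => yyyyA => yyyyx
Steps: 5


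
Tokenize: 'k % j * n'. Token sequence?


Scan left to right, longest-match per lexeme
Tokens: ID(k), OP(%), ID(j), OP(*), ID(n)


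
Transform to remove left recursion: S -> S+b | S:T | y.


Left-recursive alternatives: S+b, S:T; non-recursive: y
Introduce S': S -> yS', S' -> +bS' | :TS' | ε


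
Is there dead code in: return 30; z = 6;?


statement follows a return and is unreachable
Dead: 'z = 6'


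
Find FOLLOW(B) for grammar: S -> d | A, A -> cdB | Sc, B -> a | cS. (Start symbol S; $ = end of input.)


$ ∈ FOLLOW(S). For each A -> αBβ: add FIRST(β)\{ε} to FOLLOW(B); if β nullable, add FOLLOW(A).
FOLLOW(B) = {$, c}


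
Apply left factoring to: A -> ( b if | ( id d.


Common prefix: '('
Factored: A -> ( A', A' -> b if | id d


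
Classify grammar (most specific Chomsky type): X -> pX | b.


Right-linear: every RHS is a terminal or a terminal followed by one nonterminal
Classification: Type 3 (Regular)


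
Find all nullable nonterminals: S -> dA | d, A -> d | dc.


A nonterminal is nullable iff some alternative derives ε (directly, or every symbol in it is nullable)
Nullable: {}


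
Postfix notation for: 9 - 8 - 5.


Left to right (same or higher precedence on left)
Postfix: 9 8 - 5 -


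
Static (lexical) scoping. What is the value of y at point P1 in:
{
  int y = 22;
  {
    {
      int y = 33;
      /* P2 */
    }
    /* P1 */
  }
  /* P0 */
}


P1's block does not declare y; resolves to the enclosing declaration at depth 0
y = 22


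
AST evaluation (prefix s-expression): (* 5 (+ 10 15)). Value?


Evaluate inner: (+ 10 15) = 25
Evaluate root: (* 5 25) = 125
Result: 125


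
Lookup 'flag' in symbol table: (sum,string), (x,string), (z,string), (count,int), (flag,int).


Lookup 'flag' → type int


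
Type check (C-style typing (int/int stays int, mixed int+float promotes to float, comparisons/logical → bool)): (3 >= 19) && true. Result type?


Operand types: bool && bool
Rule: logical operators take bool operands and yield bool
Result type: bool


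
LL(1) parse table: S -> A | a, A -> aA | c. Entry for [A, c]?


For [A, c]: 'c' ∈ FIRST(c)
Entry: A -> c


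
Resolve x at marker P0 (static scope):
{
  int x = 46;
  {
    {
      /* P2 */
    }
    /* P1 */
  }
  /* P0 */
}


x declared in the same block as P0
x = 46


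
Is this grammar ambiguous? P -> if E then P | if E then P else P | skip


dangling else: 'if E then if E then skip else skip' parses two ways
Ambiguous


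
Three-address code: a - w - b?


Break into single-operator statements:
t1 = a - w
t2 = t1 - b


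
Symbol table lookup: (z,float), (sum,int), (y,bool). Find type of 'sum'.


Lookup 'sum' → type int


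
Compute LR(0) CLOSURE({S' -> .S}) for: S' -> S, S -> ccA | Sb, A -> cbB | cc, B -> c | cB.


Start: S' -> .S
For each item with dot before a nonterminal B, add B -> .γ for every B-production
Closure: [S' -> .S, S -> .ccA, S -> .Sb]


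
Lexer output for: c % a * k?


Scan left to right, longest-match per lexeme
Tokens: ID(c), OP(%), ID(a), OP(*), ID(k)


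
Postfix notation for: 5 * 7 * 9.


Left to right (same or higher precedence on left)
Postfix: 5 7 * 9 *


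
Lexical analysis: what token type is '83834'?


Pattern: digits only
Type: INTEGER_LITERAL


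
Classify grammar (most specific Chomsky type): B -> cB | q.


Right-linear: every RHS is a terminal or a terminal followed by one nonterminal
Classification: Type 3 (Regular)


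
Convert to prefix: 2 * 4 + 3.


left-to-right (same/higher precedence on left): tree is (+ (* 2 4) 3)
Prefix: + * 2 4 3


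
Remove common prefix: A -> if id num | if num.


Common prefix: 'if'
Factored: A -> if A', A' -> id num | num


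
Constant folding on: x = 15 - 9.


15 - 9 = 6 at compile time
Optimized: x = 6


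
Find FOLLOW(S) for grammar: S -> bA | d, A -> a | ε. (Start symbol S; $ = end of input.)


$ ∈ FOLLOW(S). For each A -> αBβ: add FIRST(β)\{ε} to FOLLOW(B); if β nullable, add FOLLOW(A).
FOLLOW(S) = {$}


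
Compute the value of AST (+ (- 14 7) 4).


Evaluate inner: (- 14 7) = 7
Evaluate root: (+ 7 4) = 11
Result: 11


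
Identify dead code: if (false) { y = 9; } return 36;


condition is constant false, so the whole block is unreachable
Dead: 'if (false) { y = 9; }'


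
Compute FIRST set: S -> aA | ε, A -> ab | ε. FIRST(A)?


Per alternative of A: FIRST(ab) = {a}; FIRST(ε) = {ε}
FIRST(A) = {a, ε}


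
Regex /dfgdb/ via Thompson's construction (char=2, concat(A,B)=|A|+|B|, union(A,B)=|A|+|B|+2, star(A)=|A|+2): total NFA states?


Syntax tree has 5 char leaf(s), 0 union(s), 0 star(s)
chars contribute 5×2 = 10; each union adds +2; each star adds +2
Total: 10 + 0 + 0 = 10 states


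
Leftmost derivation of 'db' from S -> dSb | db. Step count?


Derivation: S => db
Steps: 1


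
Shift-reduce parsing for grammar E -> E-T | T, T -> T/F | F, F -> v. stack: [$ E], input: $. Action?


start symbol E on stack, input exhausted
Action: accept


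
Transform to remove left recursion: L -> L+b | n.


Left-recursive alternatives: L+b; non-recursive: n
Introduce L': L -> nL', L' -> +bL' | ε


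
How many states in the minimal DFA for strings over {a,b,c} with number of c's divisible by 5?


Track (count of c) mod 5: states 0..4, accept at 0
Minimal DFA: 5 states


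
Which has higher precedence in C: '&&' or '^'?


'^' is bitwise XOR (level 4); '&&' is logical AND (level 2)
Higher level binds tighter
'^' has higher precedence than '&&'


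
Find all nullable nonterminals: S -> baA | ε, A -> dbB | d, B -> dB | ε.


A nonterminal is nullable iff some alternative derives ε (directly, or every symbol in it is nullable)
Nullable: {B, S}


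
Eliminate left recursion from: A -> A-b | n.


Left-recursive alternatives: A-b; non-recursive: n
Introduce A': A -> nA', A' -> -bA' | ε


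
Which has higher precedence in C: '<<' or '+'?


'+' is additive (level 9); '<<' is shift (level 8)
Higher level binds tighter
'+' has higher precedence than '<<'


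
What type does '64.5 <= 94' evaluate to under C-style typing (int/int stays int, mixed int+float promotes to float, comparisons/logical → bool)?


Operand types: float <= int
Rule: comparison yields bool
Result type: bool


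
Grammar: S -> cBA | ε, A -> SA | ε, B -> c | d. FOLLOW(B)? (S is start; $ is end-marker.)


$ ∈ FOLLOW(S). For each A -> αBβ: add FIRST(β)\{ε} to FOLLOW(B); if β nullable, add FOLLOW(A).
FOLLOW(B) = {$, c}


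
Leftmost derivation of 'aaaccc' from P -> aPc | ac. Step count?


Derivation: P => aPc => aaPcc => aaaccc
Steps: 3


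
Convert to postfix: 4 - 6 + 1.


Left to right (same or higher precedence on left)
Postfix: 4 6 - 1 +


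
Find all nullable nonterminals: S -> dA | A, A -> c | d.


A nonterminal is nullable iff some alternative derives ε (directly, or every symbol in it is nullable)
Nullable: {}


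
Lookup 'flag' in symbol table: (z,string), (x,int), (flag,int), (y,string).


Lookup 'flag' → type int


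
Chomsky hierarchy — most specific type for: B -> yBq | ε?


Single nonterminal LHS, but y^n q^n is not regular
Classification: Type 2 (Context-Free)


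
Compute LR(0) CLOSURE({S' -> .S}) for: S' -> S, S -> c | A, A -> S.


Start: S' -> .S
For each item with dot before a nonterminal B, add B -> .γ for every B-production
Closure: [S' -> .S, S -> .c, S -> .A, A -> .S]


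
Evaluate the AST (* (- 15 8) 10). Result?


Evaluate inner: (- 15 8) = 7
Evaluate root: (* 7 10) = 70
Result: 70


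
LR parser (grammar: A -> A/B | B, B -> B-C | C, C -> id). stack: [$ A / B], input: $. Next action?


handle 'A/B' on top; lookahead ∈ FOLLOW(A) = {/, $}
Action: reduce (A -> A/B)


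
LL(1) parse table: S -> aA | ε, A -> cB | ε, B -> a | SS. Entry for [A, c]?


For [A, c]: 'c' ∈ FIRST(cB)
Entry: A -> cB


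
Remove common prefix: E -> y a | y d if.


Common prefix: 'y'
Factored: E -> y E', E' -> a | d if


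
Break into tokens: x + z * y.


Scan left to right, longest-match per lexeme
Tokens: ID(x), OP(+), ID(z), OP(*), ID(y)


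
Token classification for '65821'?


Pattern: digits only
Type: INTEGER_LITERAL


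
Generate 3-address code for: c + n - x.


Break into single-operator statements:
t1 = c + n
t2 = t1 - x


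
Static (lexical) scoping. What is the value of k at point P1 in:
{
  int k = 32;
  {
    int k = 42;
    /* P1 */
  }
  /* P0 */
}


k declared in the same block as P1
k = 42


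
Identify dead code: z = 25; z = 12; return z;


first assignment to z is overwritten before any read
Dead: 'z = 25'


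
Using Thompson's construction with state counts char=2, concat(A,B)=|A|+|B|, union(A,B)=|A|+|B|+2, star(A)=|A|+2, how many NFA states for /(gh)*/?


Syntax tree has 2 char leaf(s), 0 union(s), 1 star(s)
chars contribute 2×2 = 4; each union adds +2; each star adds +2
Total: 4 + 0 + 2 = 6 states
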